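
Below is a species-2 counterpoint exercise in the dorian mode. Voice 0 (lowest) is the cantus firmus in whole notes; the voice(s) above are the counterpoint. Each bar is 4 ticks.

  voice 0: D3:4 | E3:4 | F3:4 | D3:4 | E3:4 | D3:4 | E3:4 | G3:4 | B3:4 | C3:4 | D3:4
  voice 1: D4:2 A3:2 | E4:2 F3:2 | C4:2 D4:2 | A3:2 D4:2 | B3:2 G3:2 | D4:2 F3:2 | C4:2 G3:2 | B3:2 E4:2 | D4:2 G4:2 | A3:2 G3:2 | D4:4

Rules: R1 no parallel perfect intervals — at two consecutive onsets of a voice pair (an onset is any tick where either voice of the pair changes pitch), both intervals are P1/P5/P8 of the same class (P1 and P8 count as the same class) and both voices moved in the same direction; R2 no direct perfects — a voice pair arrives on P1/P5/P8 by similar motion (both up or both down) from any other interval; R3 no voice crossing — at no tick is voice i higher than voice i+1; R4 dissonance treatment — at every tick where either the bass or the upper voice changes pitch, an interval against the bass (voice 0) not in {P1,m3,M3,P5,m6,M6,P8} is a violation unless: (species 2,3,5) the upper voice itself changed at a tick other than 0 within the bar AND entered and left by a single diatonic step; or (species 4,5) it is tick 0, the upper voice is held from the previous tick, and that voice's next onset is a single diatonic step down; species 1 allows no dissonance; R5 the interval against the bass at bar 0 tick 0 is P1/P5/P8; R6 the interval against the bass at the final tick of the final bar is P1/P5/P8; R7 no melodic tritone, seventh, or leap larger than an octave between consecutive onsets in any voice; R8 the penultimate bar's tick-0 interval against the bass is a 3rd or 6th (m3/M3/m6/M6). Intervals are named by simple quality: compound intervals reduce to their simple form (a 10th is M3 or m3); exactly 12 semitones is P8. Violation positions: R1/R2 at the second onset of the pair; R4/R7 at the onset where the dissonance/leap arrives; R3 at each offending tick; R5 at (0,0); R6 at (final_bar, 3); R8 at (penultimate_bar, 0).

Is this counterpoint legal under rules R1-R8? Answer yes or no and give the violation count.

No (8 violations)

bar 0: v0=D3 v1=D4 (P8)
bar 1: v0=E3 v1=E4 (P8)
bar 2: v0=F3 v1=C4 (P5)
bar 3: v0=D3 v1=A3 (P5)
bar 4: v0=E3 v1=B3 (P5)
bar 5: v0=D3 v1=D4 (P8)
bar 6: v0=E3 v1=C4 (m6)
bar 7: v0=G3 v1=B3 (M3)
bar 8: v0=B3 v1=D4 (m3)
bar 9: v0=C3 v1=A3 (M6)
bar 10: v0=D3 v1=D4 (P8)
  R2 @ bar1.0: D3/A3 P5 -> E3/E4 P8 similar
  R4 @ bar1.2: E3/F3 m2 untreated
  R7 @ bar1.2: E4->F3 leap 11st
  R2 @ bar2.0: E3/F3 m2 -> F3/C4 P5 similar
  R2 @ bar3.0: F3/D4 M6 -> D3/A3 P5 similar
  R7 @ bar9.0: B3->C3 leap 11st
  R7 @ bar9.0: G4->A3 leap 10st
  R2 @ bar10.0: C3/G3 P5 -> D3/D4 P8 similar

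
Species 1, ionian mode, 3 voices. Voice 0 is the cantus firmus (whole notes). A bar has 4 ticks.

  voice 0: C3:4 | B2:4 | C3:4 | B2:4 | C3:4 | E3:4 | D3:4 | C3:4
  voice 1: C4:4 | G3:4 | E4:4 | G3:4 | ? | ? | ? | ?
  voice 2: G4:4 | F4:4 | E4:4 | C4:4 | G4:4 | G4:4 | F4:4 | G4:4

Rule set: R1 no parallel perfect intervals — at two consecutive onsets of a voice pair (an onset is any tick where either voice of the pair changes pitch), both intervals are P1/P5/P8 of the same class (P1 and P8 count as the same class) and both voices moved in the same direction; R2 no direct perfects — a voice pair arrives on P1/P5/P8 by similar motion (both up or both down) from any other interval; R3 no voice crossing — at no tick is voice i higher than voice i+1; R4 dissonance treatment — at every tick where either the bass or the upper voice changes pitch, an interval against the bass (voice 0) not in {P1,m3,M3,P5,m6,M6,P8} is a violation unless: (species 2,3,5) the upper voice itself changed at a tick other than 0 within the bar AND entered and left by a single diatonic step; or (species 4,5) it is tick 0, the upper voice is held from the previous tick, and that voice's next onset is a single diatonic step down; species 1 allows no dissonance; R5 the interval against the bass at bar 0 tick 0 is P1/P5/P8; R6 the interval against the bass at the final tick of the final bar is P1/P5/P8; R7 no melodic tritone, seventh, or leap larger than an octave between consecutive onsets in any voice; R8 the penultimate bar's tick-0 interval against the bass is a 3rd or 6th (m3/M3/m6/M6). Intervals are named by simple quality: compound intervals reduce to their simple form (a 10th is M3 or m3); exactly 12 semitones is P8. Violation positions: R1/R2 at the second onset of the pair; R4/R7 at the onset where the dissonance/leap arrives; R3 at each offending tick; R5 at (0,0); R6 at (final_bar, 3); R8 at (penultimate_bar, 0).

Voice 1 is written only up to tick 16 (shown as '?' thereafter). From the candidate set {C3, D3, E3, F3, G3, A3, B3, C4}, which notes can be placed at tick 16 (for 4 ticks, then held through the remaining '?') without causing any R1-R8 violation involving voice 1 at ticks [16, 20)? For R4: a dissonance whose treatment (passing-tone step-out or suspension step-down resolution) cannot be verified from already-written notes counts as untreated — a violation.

C3: legal
D3: violates R4
E3: legal
F3: violates R4
G3: legal
A3: legal
B3: violates R4
C4: violates R2

{A3, C3, E3, G3}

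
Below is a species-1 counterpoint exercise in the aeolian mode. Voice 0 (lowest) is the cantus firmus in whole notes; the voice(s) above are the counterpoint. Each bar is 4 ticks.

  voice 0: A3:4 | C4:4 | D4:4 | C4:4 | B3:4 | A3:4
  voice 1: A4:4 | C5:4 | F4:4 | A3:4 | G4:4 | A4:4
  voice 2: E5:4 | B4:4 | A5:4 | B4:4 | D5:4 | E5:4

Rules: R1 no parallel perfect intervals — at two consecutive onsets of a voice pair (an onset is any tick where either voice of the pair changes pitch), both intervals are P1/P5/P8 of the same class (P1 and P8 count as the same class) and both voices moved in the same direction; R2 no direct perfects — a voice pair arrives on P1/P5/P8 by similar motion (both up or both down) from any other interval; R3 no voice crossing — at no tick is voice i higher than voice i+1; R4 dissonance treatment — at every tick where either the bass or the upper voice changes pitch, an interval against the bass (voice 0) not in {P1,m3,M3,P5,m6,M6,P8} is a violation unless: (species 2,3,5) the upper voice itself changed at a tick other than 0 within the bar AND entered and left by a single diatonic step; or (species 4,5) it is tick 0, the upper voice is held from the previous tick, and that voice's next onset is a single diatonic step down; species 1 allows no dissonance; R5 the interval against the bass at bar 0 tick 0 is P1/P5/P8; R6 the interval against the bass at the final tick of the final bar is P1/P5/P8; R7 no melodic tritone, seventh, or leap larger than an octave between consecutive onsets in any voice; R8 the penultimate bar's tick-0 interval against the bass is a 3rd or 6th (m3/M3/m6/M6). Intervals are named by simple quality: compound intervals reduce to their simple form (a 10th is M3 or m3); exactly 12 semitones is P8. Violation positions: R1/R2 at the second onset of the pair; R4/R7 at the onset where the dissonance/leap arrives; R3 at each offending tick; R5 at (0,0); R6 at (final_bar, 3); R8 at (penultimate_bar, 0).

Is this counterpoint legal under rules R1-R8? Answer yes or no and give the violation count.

bar 0: v0=A3 v1=A4 v2=E5 (P5)
bar 1: v0=C4 v1=C5 v2=B4 (M7)
bar 2: v0=D4 v1=F4 v2=A5 (P5)
bar 3: v0=C4 v1=A3 v2=B4 (M7)
bar 4: v0=B3 v1=G4 v2=D5 (m3)
bar 5: v0=A3 v1=A4 v2=E5 (P5)
  R1 @ bar1.0: A3/A4 P8 -> C4/C5 P8 similar
  R3 @ bar1.0: C5 above B4
  R4 @ bar1.0: C4/B4 M7 untreated
  R3 @ bar1.1: C5 above B4
  R3 @ bar1.2: C5 above B4
  R3 @ bar1.3: C5 above B4
  R2 @ bar2.0: C4/B4 M7 -> D4/A5 P5 similar
  R7 @ bar2.0: B4->A5 leap 10st
  R3 @ bar3.0: C4 above A3
  R4 @ bar3.0: C4/B4 M7 untreated
  R7 @ bar3.0: A5->B4 leap 10st
  R3 @ bar3.1: C4 above A3
  R3 @ bar3.2: C4 above A3
  R3 @ bar3.3: C4 above A3
  R2 @ bar4.0: A3/B4 M2 -> G4/D5 P5 similar
  R7 @ bar4.0: A3->G4 leap 10st
  R1 @ bar5.0: G4/D5 P5 -> A4/E5 P5 similar

No (17 violations)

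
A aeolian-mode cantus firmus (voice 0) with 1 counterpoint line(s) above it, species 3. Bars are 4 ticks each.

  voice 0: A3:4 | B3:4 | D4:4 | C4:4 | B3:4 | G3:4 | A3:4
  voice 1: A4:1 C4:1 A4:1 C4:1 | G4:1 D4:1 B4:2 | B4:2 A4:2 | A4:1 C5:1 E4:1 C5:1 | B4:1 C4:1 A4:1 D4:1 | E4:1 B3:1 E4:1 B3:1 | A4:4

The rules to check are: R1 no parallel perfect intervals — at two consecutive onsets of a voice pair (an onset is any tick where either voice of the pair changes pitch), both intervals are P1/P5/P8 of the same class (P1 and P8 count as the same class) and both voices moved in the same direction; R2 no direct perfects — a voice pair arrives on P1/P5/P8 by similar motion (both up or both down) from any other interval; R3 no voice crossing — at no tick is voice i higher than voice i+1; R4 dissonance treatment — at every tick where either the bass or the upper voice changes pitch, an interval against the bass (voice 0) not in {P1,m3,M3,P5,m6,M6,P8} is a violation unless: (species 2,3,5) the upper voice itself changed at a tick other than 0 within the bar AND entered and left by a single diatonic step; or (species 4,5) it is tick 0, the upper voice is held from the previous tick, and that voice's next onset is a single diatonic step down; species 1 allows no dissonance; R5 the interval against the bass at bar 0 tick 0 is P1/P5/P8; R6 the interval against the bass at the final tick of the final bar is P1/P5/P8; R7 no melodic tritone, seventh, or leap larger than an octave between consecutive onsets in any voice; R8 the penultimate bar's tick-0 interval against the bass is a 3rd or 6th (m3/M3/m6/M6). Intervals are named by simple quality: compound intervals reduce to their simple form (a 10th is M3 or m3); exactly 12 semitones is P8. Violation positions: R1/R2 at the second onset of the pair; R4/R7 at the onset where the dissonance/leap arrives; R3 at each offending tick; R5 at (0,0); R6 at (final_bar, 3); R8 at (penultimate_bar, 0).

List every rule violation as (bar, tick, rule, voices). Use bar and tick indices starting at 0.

bar 0: v0=A3 v1=A4 downbeat P8
bar 1: v0=B3 v1=G4 downbeat m6
bar 2: v0=D4 v1=B4 downbeat M6
bar 3: v0=C4 v1=A4 downbeat M6
bar 4: v0=B3 v1=B4 downbeat P8
bar 5: v0=G3 v1=E4 downbeat M6
bar 6: v0=A3 v1=A4 downbeat P8
  -> R1 @ bar 4 tick 0 v(0, 1): C4/C5 P8 -> B3/B4 P8 similar
  -> R4 @ bar 4 tick 1 v(0, 1): B3/C4 m2 untreated
  -> R7 @ bar 4 tick 1 v(1,): B4->C4 leap 11st
  -> R4 @ bar 4 tick 2 v(0, 1): B3/A4 m7 untreated
  -> R2 @ bar 6 tick 0 v(0, 1): G3/B3 M3 -> A3/A4 P8 similar
  -> R7 @ bar 6 tick 0 v(1,): B3->A4 leap 10st

(4, 0, R1, (0, 1))
(4, 1, R4, (0, 1))
(4, 1, R7, (1,))
(4, 2, R4, (0, 1))
(6, 0, R2, (0, 1))
(6, 0, R7, (1,))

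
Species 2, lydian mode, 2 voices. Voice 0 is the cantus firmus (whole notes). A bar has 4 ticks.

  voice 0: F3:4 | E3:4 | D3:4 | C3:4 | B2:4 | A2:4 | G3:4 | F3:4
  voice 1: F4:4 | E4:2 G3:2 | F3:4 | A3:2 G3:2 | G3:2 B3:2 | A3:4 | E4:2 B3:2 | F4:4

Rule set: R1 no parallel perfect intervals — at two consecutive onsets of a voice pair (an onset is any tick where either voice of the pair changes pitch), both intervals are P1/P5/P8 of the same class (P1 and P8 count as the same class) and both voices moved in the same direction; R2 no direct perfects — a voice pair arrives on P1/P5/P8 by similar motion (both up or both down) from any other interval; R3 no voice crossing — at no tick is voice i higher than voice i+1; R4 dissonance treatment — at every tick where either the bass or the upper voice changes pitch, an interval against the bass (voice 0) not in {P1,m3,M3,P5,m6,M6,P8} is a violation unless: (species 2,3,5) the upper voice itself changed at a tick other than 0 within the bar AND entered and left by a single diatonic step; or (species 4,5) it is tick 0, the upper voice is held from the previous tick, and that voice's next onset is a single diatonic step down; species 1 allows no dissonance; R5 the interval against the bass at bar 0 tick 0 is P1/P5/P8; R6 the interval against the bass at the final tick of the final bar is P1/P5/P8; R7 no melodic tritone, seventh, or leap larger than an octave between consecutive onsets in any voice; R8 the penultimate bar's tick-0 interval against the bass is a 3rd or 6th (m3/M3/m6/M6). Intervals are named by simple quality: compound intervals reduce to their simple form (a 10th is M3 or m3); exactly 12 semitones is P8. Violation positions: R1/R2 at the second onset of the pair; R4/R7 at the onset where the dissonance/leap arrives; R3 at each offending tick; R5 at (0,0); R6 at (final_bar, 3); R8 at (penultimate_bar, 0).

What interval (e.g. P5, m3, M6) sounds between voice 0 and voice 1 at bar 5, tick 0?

voice 0=A2 voice 1=A3 -> P8

P8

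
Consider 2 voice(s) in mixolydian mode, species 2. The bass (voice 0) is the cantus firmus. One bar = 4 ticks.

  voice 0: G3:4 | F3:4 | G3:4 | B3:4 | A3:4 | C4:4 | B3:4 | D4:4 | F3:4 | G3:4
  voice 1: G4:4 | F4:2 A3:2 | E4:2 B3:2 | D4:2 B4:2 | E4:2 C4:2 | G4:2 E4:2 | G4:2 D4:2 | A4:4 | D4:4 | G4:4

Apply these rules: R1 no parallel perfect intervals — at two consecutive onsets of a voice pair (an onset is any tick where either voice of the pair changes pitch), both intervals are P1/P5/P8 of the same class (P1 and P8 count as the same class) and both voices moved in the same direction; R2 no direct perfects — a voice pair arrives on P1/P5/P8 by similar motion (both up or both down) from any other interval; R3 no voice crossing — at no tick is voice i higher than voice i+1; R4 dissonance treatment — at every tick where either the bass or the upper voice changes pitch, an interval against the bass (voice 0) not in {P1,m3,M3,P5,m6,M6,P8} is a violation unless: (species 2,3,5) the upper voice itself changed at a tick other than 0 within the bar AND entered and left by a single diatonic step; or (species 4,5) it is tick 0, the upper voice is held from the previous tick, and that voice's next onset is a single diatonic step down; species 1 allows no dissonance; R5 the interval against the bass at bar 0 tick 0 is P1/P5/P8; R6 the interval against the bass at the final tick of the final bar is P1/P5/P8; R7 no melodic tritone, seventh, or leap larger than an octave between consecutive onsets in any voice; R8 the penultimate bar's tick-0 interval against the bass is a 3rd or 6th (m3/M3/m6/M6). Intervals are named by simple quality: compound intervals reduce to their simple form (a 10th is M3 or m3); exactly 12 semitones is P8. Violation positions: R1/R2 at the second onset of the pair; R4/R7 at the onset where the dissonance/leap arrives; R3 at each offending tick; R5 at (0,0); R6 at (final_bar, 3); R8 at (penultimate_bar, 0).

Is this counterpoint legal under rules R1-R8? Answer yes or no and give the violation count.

No (5 violations)

bar 0: v0=G3 v1=G4 (P8)
bar 1: v0=F3 v1=F4 (P8)
bar 2: v0=G3 v1=E4 (M6)
bar 3: v0=B3 v1=D4 (m3)
bar 4: v0=A3 v1=E4 (P5)
bar 5: v0=C4 v1=G4 (P5)
bar 6: v0=B3 v1=G4 (m6)
bar 7: v0=D4 v1=A4 (P5)
bar 8: v0=F3 v1=D4 (M6)
bar 9: v0=G3 v1=G4 (P8)
  R1 @ bar1.0: G3/G4 P8 -> F3/F4 P8 similar
  R2 @ bar4.0: B3/B4 P8 -> A3/E4 P5 similar
  R2 @ bar5.0: A3/C4 m3 -> C4/G4 P5 similar
  R2 @ bar7.0: B3/D4 m3 -> D4/A4 P5 similar
  R2 @ bar9.0: F3/D4 M6 -> G3/G4 P8 similar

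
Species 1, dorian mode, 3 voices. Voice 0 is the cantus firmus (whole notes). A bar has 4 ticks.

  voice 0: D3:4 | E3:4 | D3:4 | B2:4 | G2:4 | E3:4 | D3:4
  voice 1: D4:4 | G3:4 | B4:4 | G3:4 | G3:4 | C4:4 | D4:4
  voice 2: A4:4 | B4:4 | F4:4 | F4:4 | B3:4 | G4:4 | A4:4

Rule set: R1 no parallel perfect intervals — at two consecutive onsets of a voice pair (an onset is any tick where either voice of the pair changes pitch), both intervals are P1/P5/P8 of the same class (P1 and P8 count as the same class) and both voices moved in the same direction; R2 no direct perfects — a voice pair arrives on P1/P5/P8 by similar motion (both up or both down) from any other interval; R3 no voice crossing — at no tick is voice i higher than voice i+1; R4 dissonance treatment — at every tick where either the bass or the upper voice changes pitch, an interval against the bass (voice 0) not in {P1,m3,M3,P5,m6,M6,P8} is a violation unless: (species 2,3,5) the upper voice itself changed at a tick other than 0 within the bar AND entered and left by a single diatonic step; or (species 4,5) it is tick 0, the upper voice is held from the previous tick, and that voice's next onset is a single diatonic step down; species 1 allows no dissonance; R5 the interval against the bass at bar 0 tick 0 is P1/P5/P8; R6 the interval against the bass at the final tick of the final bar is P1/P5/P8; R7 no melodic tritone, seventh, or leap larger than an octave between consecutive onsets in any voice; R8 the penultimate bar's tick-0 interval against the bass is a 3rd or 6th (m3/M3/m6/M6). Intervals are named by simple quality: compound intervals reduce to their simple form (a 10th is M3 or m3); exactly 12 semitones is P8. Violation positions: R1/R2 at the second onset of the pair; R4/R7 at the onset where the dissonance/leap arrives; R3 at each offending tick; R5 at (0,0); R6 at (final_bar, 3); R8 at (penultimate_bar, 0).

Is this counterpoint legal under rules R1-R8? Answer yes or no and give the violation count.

bar 0: v0=D3 v1=D4 v2=A4 (P5)
bar 1: v0=E3 v1=G3 v2=B4 (P5)
bar 2: v0=D3 v1=B4 v2=F4 (m3)
bar 3: v0=B2 v1=G3 v2=F4 (TT)
bar 4: v0=G2 v1=G3 v2=B3 (M3)
bar 5: v0=E3 v1=C4 v2=G4 (m3)
bar 6: v0=D3 v1=D4 v2=A4 (P5)
  R1 @ bar1.0: D3/A4 P5 -> E3/B4 P5 similar
  R3 @ bar2.0: B4 above F4
  R7 @ bar2.0: G3->B4 leap 16st
  R7 @ bar2.0: B4->F4 leap 6st
  R3 @ bar2.1: B4 above F4
  R3 @ bar2.2: B4 above F4
  R3 @ bar2.3: B4 above F4
  R4 @ bar3.0: B2/F4 TT untreated
  R7 @ bar3.0: B4->G3 leap 16st
  R7 @ bar4.0: F4->B3 leap 6st
  R2 @ bar5.0: G3/B3 M3 -> C4/G4 P5 similar
  R1 @ bar6.0: C4/G4 P5 -> D4/A4 P5 similar

No (12 violations)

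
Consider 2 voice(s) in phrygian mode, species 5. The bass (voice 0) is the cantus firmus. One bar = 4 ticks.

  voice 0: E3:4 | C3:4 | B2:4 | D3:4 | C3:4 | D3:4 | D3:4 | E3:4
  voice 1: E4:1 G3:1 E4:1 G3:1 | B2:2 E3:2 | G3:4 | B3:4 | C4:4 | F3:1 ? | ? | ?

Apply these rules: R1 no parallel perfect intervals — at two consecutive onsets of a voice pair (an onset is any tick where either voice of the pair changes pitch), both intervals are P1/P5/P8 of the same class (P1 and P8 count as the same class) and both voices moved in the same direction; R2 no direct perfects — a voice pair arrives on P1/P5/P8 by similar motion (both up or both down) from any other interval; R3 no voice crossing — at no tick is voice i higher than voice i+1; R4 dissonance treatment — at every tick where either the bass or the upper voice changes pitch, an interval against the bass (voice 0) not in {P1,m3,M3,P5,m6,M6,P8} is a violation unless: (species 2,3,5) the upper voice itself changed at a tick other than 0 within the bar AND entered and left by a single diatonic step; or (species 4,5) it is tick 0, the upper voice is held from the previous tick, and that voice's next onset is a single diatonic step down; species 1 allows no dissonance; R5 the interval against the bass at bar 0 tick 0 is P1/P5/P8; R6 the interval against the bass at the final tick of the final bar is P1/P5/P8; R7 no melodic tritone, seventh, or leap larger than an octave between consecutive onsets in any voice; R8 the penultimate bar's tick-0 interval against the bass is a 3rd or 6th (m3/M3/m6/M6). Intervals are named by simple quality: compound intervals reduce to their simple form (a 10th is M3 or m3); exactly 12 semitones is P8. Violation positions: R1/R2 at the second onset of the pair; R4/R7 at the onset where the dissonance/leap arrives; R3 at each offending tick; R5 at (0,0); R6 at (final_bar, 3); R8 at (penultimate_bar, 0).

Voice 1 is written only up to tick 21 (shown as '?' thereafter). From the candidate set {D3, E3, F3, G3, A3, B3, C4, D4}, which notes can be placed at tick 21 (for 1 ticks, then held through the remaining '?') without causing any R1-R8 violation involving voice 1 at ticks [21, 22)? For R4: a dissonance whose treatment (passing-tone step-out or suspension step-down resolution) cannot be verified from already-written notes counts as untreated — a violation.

D3: legal
E3: violates R4
F3: legal
G3: violates R4
A3: legal
B3: violates R7
C4: violates R4
D4: legal

{A3, D3, D4, F3}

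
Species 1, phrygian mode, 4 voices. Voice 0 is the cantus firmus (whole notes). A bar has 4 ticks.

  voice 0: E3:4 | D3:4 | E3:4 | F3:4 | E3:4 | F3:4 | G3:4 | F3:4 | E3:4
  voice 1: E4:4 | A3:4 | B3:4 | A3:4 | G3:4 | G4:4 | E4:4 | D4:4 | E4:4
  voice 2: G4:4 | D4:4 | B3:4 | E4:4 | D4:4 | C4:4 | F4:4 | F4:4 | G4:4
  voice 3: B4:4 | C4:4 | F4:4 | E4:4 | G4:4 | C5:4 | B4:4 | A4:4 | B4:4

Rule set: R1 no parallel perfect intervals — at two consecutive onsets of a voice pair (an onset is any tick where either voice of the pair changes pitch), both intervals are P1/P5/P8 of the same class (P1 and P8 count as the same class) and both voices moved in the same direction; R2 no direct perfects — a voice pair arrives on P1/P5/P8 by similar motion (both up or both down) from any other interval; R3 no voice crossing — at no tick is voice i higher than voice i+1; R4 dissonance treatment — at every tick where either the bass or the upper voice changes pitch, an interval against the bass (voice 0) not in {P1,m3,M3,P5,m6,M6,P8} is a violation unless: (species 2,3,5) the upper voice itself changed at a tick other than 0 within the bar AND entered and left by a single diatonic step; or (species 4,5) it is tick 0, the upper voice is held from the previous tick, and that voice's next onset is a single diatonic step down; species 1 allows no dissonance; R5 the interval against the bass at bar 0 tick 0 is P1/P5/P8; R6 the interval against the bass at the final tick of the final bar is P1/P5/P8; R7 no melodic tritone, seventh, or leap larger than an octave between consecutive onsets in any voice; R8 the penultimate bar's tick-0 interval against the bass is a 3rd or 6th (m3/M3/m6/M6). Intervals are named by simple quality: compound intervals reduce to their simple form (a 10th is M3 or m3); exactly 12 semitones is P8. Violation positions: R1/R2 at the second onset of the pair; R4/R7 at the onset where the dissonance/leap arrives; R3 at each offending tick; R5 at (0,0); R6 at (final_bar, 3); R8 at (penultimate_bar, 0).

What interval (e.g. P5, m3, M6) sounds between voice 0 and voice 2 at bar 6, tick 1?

voice 0=G3 voice 2=F4 -> m7

m7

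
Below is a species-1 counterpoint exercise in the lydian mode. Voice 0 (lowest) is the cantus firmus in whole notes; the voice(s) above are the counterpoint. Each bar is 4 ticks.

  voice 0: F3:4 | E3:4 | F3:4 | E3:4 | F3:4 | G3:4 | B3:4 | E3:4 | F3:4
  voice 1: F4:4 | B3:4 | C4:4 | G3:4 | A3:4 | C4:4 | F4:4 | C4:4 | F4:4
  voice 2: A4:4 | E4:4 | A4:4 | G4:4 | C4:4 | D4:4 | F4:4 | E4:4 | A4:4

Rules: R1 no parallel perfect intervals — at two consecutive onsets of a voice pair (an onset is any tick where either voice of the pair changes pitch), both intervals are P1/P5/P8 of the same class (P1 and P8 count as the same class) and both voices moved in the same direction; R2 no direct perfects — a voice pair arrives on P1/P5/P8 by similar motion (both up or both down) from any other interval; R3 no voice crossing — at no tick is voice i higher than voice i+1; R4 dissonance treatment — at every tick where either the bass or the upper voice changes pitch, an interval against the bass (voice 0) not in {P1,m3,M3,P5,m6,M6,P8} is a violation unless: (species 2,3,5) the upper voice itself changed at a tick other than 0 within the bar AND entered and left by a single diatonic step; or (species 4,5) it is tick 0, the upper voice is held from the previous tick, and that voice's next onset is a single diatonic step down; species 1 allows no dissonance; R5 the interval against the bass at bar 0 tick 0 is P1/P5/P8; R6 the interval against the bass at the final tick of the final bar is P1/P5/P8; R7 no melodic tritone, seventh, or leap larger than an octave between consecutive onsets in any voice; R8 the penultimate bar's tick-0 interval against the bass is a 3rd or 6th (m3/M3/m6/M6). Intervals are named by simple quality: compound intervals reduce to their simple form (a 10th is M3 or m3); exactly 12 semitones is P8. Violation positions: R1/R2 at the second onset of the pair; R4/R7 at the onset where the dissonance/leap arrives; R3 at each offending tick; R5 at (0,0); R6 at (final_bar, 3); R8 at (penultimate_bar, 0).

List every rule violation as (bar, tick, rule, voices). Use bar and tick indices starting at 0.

(0, 0, R5, (0, 2))
(1, 0, R2, (0, 1))
(1, 0, R2, (0, 2))
(1, 0, R7, (1,))
(2, 0, R1, (0, 1))
(3, 0, R2, (1, 2))
(5, 0, R1, (0, 2))
(5, 0, R4, (0, 1))
(6, 0, R2, (1, 2))
(6, 0, R4, (0, 1))
(6, 0, R4, (0, 2))
(7, 0, R2, (0, 2))
(7, 0, R8, (0, 2))
(8, 0, R2, (0, 1))
(8, 3, R6, (0, 2))

bar 0: v0=F3 v1=F4 v2=A4 downbeat M3
bar 1: v0=E3 v1=B3 v2=E4 downbeat P8
bar 2: v0=F3 v1=C4 v2=A4 downbeat M3
bar 3: v0=E3 v1=G3 v2=G4 downbeat m3
bar 4: v0=F3 v1=A3 v2=C4 downbeat P5
bar 5: v0=G3 v1=C4 v2=D4 downbeat P5
bar 6: v0=B3 v1=F4 v2=F4 downbeat TT
bar 7: v0=E3 v1=C4 v2=E4 downbeat P8
bar 8: v0=F3 v1=F4 v2=A4 downbeat M3
  -> R5 @ bar 0 tick 0 v(0, 2): opens on M3
  -> R2 @ bar 1 tick 0 v(0, 1): F3/F4 P8 -> E3/B3 P5 similar
  -> R2 @ bar 1 tick 0 v(0, 2): F3/A4 M3 -> E3/E4 P8 similar
  -> R7 @ bar 1 tick 0 v(1,): F4->B3 leap 6st
  -> R1 @ bar 2 tick 0 v(0, 1): E3/B3 P5 -> F3/C4 P5 similar
  -> R2 @ bar 3 tick 0 v(1, 2): C4/A4 M6 -> G3/G4 P8 similar
  -> R1 @ bar 5 tick 0 v(0, 2): F3/C4 P5 -> G3/D4 P5 similar
  -> R4 @ bar 5 tick 0 v(0, 1): G3/C4 P4 untreated
  -> R2 @ bar 6 tick 0 v(1, 2): C4/D4 M2 -> F4/F4 P1 similar
  -> R4 @ bar 6 tick 0 v(0, 1): B3/F4 TT untreated
  -> R4 @ bar 6 tick 0 v(0, 2): B3/F4 TT untreated
  -> R2 @ bar 7 tick 0 v(0, 2): B3/F4 TT -> E3/E4 P8 similar
  -> R8 @ bar 7 tick 0 v(0, 2): penult P8 not 3rd/6th
  -> R2 @ bar 8 tick 0 v(0, 1): E3/C4 m6 -> F3/F4 P8 similar
  -> R6 @ bar 8 tick 3 v(0, 2): closes on M3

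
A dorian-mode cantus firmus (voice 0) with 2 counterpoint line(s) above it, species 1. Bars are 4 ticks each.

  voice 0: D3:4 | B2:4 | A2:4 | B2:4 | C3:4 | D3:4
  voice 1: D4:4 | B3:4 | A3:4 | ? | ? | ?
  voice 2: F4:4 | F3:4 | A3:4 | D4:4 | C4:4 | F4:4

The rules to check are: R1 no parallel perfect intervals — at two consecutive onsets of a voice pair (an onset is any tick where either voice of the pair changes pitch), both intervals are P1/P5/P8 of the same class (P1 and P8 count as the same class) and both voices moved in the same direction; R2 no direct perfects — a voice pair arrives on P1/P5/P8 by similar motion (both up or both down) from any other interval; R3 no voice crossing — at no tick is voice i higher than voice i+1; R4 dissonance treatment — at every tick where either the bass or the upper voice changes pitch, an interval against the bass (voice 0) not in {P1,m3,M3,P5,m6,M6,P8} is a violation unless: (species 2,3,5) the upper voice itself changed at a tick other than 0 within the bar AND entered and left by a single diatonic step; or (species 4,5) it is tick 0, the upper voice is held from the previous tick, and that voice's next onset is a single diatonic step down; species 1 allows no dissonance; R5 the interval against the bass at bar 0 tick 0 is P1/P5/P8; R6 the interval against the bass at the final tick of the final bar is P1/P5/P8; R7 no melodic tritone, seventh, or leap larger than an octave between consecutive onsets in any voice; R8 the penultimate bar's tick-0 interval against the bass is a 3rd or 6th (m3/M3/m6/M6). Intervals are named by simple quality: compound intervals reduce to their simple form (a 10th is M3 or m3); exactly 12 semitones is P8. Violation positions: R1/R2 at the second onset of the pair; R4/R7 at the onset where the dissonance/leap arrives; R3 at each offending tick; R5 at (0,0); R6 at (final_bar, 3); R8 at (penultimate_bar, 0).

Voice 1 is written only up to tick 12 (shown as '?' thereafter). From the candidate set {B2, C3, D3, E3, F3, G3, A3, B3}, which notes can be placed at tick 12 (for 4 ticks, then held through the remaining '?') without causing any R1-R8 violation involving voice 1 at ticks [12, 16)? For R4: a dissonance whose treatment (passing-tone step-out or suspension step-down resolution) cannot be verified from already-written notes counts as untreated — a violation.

{D3, G3}

B2: violates R7
C3: violates R4
D3: legal
E3: violates R4
F3: violates R4
G3: legal
A3: violates R4
B3: violates R1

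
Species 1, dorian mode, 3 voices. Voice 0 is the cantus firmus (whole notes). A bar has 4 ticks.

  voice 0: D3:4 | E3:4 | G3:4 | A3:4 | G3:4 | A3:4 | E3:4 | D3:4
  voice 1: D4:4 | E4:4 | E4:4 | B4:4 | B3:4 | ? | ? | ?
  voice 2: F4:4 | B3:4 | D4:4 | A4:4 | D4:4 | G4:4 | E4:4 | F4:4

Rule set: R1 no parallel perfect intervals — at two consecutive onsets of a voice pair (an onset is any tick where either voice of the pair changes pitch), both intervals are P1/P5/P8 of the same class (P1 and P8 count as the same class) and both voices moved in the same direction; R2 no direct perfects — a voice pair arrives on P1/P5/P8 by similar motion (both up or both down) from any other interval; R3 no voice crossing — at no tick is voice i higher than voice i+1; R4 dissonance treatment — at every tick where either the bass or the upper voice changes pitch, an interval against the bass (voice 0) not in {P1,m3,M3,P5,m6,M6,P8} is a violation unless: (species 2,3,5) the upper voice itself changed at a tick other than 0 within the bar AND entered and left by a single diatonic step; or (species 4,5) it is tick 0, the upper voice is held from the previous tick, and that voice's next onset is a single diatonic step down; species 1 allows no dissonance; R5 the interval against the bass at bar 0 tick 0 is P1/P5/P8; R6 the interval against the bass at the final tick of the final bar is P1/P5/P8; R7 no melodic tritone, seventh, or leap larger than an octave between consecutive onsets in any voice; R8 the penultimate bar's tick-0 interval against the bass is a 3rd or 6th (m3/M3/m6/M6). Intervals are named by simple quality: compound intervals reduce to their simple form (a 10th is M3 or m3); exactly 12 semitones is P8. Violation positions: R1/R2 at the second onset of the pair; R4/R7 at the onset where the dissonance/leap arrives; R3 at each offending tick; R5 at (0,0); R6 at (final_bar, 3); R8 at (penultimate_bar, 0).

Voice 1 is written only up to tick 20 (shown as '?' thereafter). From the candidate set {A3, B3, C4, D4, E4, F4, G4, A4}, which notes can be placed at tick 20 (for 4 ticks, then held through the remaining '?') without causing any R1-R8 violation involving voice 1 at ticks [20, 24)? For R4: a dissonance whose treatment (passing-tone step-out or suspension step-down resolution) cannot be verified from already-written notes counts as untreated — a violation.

{A3}

A3: legal
B3: violates R4
C4: violates R2
D4: violates R4
E4: violates R2
F4: violates R7
G4: violates R2,R4
A4: violates R2,R3,R7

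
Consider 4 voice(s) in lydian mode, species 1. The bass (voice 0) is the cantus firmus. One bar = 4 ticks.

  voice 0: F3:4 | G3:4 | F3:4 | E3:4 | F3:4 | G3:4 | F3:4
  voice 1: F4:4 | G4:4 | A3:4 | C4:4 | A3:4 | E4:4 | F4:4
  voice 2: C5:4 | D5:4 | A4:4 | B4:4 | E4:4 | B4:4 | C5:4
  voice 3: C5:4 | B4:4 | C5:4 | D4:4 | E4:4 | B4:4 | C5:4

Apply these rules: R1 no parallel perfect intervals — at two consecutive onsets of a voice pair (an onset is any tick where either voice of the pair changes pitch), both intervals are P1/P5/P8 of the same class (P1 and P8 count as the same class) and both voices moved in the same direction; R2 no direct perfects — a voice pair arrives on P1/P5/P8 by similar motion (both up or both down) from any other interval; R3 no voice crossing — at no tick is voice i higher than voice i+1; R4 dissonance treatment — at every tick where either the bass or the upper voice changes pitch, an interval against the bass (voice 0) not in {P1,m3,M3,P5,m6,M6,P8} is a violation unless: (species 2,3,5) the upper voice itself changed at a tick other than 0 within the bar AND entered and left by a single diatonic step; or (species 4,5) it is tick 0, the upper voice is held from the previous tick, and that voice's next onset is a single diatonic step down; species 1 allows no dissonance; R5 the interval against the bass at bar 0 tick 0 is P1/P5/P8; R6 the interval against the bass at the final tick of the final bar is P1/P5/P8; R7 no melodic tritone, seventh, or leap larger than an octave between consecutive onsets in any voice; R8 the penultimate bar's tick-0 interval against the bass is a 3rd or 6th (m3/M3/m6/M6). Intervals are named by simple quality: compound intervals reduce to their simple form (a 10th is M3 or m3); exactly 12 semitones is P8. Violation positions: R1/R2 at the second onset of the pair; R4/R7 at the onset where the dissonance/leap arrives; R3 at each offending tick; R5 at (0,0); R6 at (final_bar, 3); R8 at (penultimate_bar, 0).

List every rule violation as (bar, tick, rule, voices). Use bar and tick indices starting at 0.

(1, 0, R1, (0, 1))
(1, 0, R1, (0, 2))
(1, 0, R1, (1, 2))
(1, 0, R3, (2, 3))
(1, 1, R3, (2, 3))
(1, 2, R3, (2, 3))
(1, 3, R3, (2, 3))
(2, 0, R2, (1, 2))
(2, 0, R7, (1,))
(3, 0, R3, (2, 3))
(3, 0, R4, (0, 3))
(3, 0, R7, (3,))
(3, 1, R3, (2, 3))
(3, 2, R3, (2, 3))
(3, 3, R3, (2, 3))
(4, 0, R2, (1, 2))
(4, 0, R4, (0, 2))
(4, 0, R4, (0, 3))
(5, 0, R1, (1, 2))
(5, 0, R1, (1, 3))
(5, 0, R1, (2, 3))
(6, 0, R1, (1, 2))
(6, 0, R1, (1, 3))
(6, 0, R1, (2, 3))

bar 0: v0=F3 v1=F4 v2=C5 v3=C5 downbeat P5
bar 1: v0=G3 v1=G4 v2=D5 v3=B4 downbeat M3
bar 2: v0=F3 v1=A3 v2=A4 v3=C5 downbeat P5
bar 3: v0=E3 v1=C4 v2=B4 v3=D4 downbeat m7
bar 4: v0=F3 v1=A3 v2=E4 v3=E4 downbeat M7
bar 5: v0=G3 v1=E4 v2=B4 v3=B4 downbeat M3
bar 6: v0=F3 v1=F4 v2=C5 v3=C5 downbeat P5
  -> R1 @ bar 1 tick 0 v(0, 1): F3/F4 P8 -> G3/G4 P8 similar
  -> R1 @ bar 1 tick 0 v(0, 2): F3/C5 P5 -> G3/D5 P5 similar
  -> R1 @ bar 1 tick 0 v(1, 2): F4/C5 P5 -> G4/D5 P5 similar
  -> R3 @ bar 1 tick 0 v(2, 3): D5 above B4
  -> R3 @ bar 1 tick 1 v(2, 3): D5 above B4
  -> R3 @ bar 1 tick 2 v(2, 3): D5 above B4
  -> R3 @ bar 1 tick 3 v(2, 3): D5 above B4
  -> R2 @ bar 2 tick 0 v(1, 2): G4/D5 P5 -> A3/A4 P8 similar
  -> R7 @ bar 2 tick 0 v(1,): G4->A3 leap 10st
  -> R3 @ bar 3 tick 0 v(2, 3): B4 above D4
  -> R4 @ bar 3 tick 0 v(0, 3): E3/D4 m7 untreated
  -> R7 @ bar 3 tick 0 v(3,): C5->D4 leap 10st
  -> R3 @ bar 3 tick 1 v(2, 3): B4 above D4
  -> R3 @ bar 3 tick 2 v(2, 3): B4 above D4
  -> R3 @ bar 3 tick 3 v(2, 3): B4 above D4
  -> R2 @ bar 4 tick 0 v(1, 2): C4/B4 M7 -> A3/E4 P5 similar
  -> R4 @ bar 4 tick 0 v(0, 2): F3/E4 M7 untreated
  -> R4 @ bar 4 tick 0 v(0, 3): F3/E4 M7 untreated
  -> R1 @ bar 5 tick 0 v(1, 2): A3/E4 P5 -> E4/B4 P5 similar
  -> R1 @ bar 5 tick 0 v(1, 3): A3/E4 P5 -> E4/B4 P5 similar
  -> R1 @ bar 5 tick 0 v(2, 3): E4/E4 P1 -> B4/B4 P1 similar
  -> R1 @ bar 6 tick 0 v(1, 2): E4/B4 P5 -> F4/C5 P5 similar
  -> R1 @ bar 6 tick 0 v(1, 3): E4/B4 P5 -> F4/C5 P5 similar
  -> R1 @ bar 6 tick 0 v(2, 3): B4/B4 P1 -> C5/C5 P1 similar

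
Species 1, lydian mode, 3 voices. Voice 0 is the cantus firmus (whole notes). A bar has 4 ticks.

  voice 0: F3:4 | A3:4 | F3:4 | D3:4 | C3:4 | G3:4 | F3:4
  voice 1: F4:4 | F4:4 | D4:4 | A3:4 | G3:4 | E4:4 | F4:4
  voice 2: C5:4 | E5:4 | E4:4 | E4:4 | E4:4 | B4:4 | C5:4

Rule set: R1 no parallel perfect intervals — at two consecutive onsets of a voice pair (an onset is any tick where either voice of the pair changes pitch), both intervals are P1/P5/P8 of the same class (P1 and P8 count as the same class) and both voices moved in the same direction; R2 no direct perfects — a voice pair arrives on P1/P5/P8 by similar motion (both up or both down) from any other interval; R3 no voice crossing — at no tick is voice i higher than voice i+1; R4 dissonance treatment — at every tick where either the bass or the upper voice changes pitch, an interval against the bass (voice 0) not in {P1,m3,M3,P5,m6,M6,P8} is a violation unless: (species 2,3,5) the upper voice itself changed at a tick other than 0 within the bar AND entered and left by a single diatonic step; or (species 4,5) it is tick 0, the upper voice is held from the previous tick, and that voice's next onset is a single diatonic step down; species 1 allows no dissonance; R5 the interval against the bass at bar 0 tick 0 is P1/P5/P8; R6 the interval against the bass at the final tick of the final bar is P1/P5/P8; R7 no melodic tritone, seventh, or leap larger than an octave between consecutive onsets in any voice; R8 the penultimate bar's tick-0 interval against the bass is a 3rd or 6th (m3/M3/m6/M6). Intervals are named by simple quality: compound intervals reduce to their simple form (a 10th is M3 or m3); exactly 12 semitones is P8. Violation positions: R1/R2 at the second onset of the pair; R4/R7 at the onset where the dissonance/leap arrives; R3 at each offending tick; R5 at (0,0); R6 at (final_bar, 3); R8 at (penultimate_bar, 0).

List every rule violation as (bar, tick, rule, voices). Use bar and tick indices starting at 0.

bar 0: v0=F3 v1=F4 v2=C5 downbeat P5
bar 1: v0=A3 v1=F4 v2=E5 downbeat P5
bar 2: v0=F3 v1=D4 v2=E4 downbeat M7
bar 3: v0=D3 v1=A3 v2=E4 downbeat M2
bar 4: v0=C3 v1=G3 v2=E4 downbeat M3
bar 5: v0=G3 v1=E4 v2=B4 downbeat M3
bar 6: v0=F3 v1=F4 v2=C5 downbeat P5
  -> R1 @ bar 1 tick 0 v(0, 2): F3/C5 P5 -> A3/E5 P5 similar
  -> R4 @ bar 2 tick 0 v(0, 2): F3/E4 M7 untreated
  -> R2 @ bar 3 tick 0 v(0, 1): F3/D4 M6 -> D3/A3 P5 similar
  -> R4 @ bar 3 tick 0 v(0, 2): D3/E4 M2 untreated
  -> R1 @ bar 4 tick 0 v(0, 1): D3/A3 P5 -> C3/G3 P5 similar
  -> R2 @ bar 5 tick 0 v(1, 2): G3/E4 M6 -> E4/B4 P5 similar
  -> R1 @ bar 6 tick 0 v(1, 2): E4/B4 P5 -> F4/C5 P5 similar

(1, 0, R1, (0, 2))
(2, 0, R4, (0, 2))
(3, 0, R2, (0, 1))
(3, 0, R4, (0, 2))
(4, 0, R1, (0, 1))
(5, 0, R2, (1, 2))
(6, 0, R1, (1, 2))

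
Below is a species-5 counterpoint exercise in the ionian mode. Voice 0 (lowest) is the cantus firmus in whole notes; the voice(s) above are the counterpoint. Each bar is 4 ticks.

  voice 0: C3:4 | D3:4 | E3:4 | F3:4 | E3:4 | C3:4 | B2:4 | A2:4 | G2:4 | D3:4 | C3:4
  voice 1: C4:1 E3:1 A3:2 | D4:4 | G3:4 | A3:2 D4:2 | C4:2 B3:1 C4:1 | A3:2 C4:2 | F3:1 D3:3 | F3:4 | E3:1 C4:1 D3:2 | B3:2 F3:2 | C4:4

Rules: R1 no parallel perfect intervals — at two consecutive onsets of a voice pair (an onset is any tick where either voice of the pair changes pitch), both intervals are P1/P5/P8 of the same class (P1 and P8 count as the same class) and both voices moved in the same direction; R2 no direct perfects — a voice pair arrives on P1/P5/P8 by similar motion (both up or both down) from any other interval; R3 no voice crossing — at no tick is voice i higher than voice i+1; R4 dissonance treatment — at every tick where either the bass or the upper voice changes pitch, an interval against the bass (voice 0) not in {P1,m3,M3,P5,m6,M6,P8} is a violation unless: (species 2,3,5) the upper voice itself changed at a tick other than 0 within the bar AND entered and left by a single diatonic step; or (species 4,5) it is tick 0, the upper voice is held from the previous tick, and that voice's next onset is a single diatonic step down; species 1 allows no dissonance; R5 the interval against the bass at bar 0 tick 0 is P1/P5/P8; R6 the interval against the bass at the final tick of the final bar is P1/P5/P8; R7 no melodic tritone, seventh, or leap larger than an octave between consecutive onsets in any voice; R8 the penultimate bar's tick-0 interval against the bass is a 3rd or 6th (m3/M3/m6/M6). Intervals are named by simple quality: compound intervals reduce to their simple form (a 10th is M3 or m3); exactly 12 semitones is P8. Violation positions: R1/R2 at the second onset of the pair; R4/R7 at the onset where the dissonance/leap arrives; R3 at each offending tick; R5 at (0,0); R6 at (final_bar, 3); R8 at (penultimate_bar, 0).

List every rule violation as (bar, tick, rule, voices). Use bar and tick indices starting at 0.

(1, 0, R2, (0, 1))
(6, 0, R4, (0, 1))
(8, 1, R4, (0, 1))
(8, 2, R7, (1,))
(9, 2, R7, (1,))

bar 0: v0=C3 v1=C4 downbeat P8
bar 1: v0=D3 v1=D4 downbeat P8
bar 2: v0=E3 v1=G3 downbeat m3
bar 3: v0=F3 v1=A3 downbeat M3
bar 4: v0=E3 v1=C4 downbeat m6
bar 5: v0=C3 v1=A3 downbeat M6
bar 6: v0=B2 v1=F3 downbeat TT
bar 7: v0=A2 v1=F3 downbeat m6
bar 8: v0=G2 v1=E3 downbeat M6
bar 9: v0=D3 v1=B3 downbeat M6
bar 10: v0=C3 v1=C4 downbeat P8
  -> R2 @ bar 1 tick 0 v(0, 1): C3/A3 M6 -> D3/D4 P8 similar
  -> R4 @ bar 6 tick 0 v(0, 1): B2/F3 TT untreated
  -> R4 @ bar 8 tick 1 v(0, 1): G2/C4 P4 untreated
  -> R7 @ bar 8 tick 2 v(1,): C4->D3 leap 10st
  -> R7 @ bar 9 tick 2 v(1,): B3->F3 leap 6st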